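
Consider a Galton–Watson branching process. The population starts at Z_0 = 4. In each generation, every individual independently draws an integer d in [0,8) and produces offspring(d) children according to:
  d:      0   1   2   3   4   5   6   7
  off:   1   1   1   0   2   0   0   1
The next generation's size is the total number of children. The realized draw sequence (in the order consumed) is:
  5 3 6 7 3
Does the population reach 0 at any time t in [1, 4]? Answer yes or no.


yes

gen 0: Z_0=4, draws=[5, 3, 6, 7], offspring=[0, 0, 0, 1], Z_1=1
gen 1: Z_1=1, draws=[3], offspring=[0], Z_2=0
gen 2: Z_2=0, draws=[], offspring=[], Z_3=0
gen 3: Z_3=0, draws=[], offspring=[], Z_4=0


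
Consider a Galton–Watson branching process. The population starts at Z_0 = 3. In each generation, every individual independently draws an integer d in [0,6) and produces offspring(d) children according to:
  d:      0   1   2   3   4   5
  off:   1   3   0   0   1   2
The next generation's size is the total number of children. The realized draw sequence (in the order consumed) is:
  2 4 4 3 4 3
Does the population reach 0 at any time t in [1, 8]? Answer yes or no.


gen 0: Z_0=3, draws=[2, 4, 4], offspring=[0, 1, 1], Z_1=2
gen 1: Z_1=2, draws=[3, 4], offspring=[0, 1], Z_2=1
gen 2: Z_2=1, draws=[3], offspring=[0], Z_3=0
gen 3: Z_3=0, draws=[], offspring=[], Z_4=0
gen 4: Z_4=0, draws=[], offspring=[], Z_5=0
gen 5: Z_5=0, draws=[], offspring=[], Z_6=0
gen 6: Z_6=0, draws=[], offspring=[], Z_7=0
gen 7: Z_7=0, draws=[], offspring=[], Z_8=0

yes


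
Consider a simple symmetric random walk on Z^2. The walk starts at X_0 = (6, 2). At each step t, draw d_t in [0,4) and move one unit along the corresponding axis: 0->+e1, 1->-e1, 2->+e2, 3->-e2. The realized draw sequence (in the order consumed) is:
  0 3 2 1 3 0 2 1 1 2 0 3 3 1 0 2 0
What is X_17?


(7, 2)

t=0: X=(6, 2), d=0 → +e1, X_1=(7, 2)
t=1: X=(7, 2), d=3 → -e2, X_2=(7, 1)
t=2: X=(7, 1), d=2 → +e2, X_3=(7, 2)
t=3: X=(7, 2), d=1 → -e1, X_4=(6, 2)
t=4: X=(6, 2), d=3 → -e2, X_5=(6, 1)
t=5: X=(6, 1), d=0 → +e1, X_6=(7, 1)
t=6: X=(7, 1), d=2 → +e2, X_7=(7, 2)
t=7: X=(7, 2), d=1 → -e1, X_8=(6, 2)
t=8: X=(6, 2), d=1 → -e1, X_9=(5, 2)
t=9: X=(5, 2), d=2 → +e2, X_10=(5, 3)
t=10: X=(5, 3), d=0 → +e1, X_11=(6, 3)
t=11: X=(6, 3), d=3 → -e2, X_12=(6, 2)
t=12: X=(6, 2), d=3 → -e2, X_13=(6, 1)
t=13: X=(6, 1), d=1 → -e1, X_14=(5, 1)
t=14: X=(5, 1), d=0 → +e1, X_15=(6, 1)
t=15: X=(6, 1), d=2 → +e2, X_16=(6, 2)
t=16: X=(6, 2), d=0 → +e1, X_17=(7, 2)


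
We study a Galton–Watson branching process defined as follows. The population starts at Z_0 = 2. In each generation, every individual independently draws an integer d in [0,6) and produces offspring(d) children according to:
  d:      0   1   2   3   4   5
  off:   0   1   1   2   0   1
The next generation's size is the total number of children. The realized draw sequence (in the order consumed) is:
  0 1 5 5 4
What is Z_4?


0

gen 0: Z_0=2, draws=[0, 1], offspring=[0, 1], Z_1=1
gen 1: Z_1=1, draws=[5], offspring=[1], Z_2=1
gen 2: Z_2=1, draws=[5], offspring=[1], Z_3=1
gen 3: Z_3=1, draws=[4], offspring=[0], Z_4=0


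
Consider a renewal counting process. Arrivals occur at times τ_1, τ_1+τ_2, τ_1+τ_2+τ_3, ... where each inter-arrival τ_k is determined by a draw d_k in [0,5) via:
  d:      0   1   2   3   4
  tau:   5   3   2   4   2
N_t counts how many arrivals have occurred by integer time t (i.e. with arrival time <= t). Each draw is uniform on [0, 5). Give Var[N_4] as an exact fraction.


Inter-arrival values over d=0..4: [5, 3, 2, 4, 2]
Each d has probability 1/5, so the pmf of τ is: f(2) = 2/5, f(3) = 1/5, f(4) = 1/5, f(5) = 1/5
Let p_n(j) = P(N_n = j), with p_0 = [1]. Condition on τ_1: p_n(0) = P(τ > n), and for j >= 1, p_n(j) = Σ_{k<=n} f(k)·p_{n−k}(j−1)
p_1 = [1]  (j = 0)
p_2 = [3/5, 2/5]  (j = 0..1)
p_3 = [2/5, 3/5]  (j = 0..1)
p_4 = [1/5, 16/25, 4/25]  (j = 0..2)
E[N_4] = Σ j·p_4(j) = 24/25;  E[N_4²] = Σ j²·p_4(j) = 32/25
Var[N_4] = 32/25 − (24/25)² = 224/625

224/625


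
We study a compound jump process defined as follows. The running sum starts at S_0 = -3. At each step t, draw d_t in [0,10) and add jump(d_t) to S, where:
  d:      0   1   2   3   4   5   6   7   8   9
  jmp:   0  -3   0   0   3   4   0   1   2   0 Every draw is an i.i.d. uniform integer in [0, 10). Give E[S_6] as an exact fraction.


6/5

Outcome values over d=0..9: [0, -3, 0, 0, 3, 4, 0, 1, 2, 0]
Σy = 7, Σy² = 39, M = 10
μ = 7/10 = 7/10,  σ² = 39/10 − (7/10)² = 341/100
E[S_6] = -3 + 6·(7/10) = 6/5


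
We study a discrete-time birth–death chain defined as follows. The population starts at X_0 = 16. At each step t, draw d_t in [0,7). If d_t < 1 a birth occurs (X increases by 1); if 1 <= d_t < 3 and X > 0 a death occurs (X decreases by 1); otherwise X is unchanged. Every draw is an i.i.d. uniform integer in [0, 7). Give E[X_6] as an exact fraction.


106/7

X can drop by at most 1 per step and X_0 = 16 > T = 6, so X_t >= 16 − t >= 10 > 0 for every t <= 6: the floor at 0 (the 'and X > 0' condition) never binds. Hence X_6 = X_0 + Σ_{t<6} Y_t with i.i.d. increments Y_t = y(d_t) ∈ {+1, −1, 0}.
Outcome values over d=0..6: [1, -1, -1, 0, 0, 0, 0]
Σy = -1, Σy² = 3, M = 7
μ = -1/7 = -1/7,  σ² = 3/7 − (-1/7)² = 20/49
E[X_6] = 16 + 6·(-1/7) = 106/7


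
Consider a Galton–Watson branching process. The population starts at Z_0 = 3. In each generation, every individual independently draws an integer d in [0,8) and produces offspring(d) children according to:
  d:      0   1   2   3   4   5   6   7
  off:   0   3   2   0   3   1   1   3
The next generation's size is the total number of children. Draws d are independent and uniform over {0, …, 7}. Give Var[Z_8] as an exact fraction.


2857589412670018845/281474976710656

Outcome values over d=0..7: [0, 3, 2, 0, 3, 1, 1, 3]
Σy = 13, Σy² = 33, M = 8
μ = 13/8 = 13/8,  σ² = 33/8 − (13/8)² = 95/64
V_0 = 0, E_0 = 3
V_1 = 95/64·E_0 + (13/8)²·V_0 = 285/64;  E_1 = 39/8
V_2 = 95/64·E_1 + (13/8)²·V_1 = 77805/4096;  E_2 = 507/64
V_3 = 95/64·E_2 + (13/8)²·V_2 = 16231605/262144;  E_3 = 6591/512
V_4 = 95/64·E_3 + (13/8)²·V_3 = 3063727485/16777216;  E_4 = 85683/4096
V_5 = 95/64·E_4 + (13/8)²·V_4 = 551110913925/1073741824;  E_5 = 1113879/32768
V_6 = 95/64·E_5 + (13/8)²·V_5 = 96605205225165/68719476736;  E_6 = 14480427/262144
V_7 = 95/64·E_6 + (13/8)²·V_6 = 16686895603324245/4398046511104;  E_7 = 188245551/2097152
V_8 = 95/64·E_7 + (13/8)²·V_7 = 2857589412670018845/281474976710656;  E_8 = 2447192163/16777216


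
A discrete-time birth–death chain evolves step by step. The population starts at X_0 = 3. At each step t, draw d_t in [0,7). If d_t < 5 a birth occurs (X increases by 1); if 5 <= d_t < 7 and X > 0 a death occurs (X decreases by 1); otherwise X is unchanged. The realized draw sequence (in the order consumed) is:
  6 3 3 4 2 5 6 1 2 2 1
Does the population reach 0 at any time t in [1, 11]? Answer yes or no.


t=0: X=3, d=6 → death, X_1=2
t=1: X=2, d=3 → birth, X_2=3
t=2: X=3, d=3 → birth, X_3=4
t=3: X=4, d=4 → birth, X_4=5
t=4: X=5, d=2 → birth, X_5=6
t=5: X=6, d=5 → death, X_6=5
t=6: X=5, d=6 → death, X_7=4
t=7: X=4, d=1 → birth, X_8=5
t=8: X=5, d=2 → birth, X_9=6
t=9: X=6, d=2 → birth, X_10=7
t=10: X=7, d=1 → birth, X_11=8

no


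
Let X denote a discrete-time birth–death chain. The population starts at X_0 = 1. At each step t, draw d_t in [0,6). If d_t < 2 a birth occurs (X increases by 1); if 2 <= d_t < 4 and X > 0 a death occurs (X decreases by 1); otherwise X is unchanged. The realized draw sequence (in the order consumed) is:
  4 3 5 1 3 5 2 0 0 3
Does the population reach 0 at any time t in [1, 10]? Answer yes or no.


t=0: X=1, d=4 → hold, X_1=1
t=1: X=1, d=3 → death, X_2=0
t=2: X=0, d=5 → hold, X_3=0
t=3: X=0, d=1 → birth, X_4=1
t=4: X=1, d=3 → death, X_5=0
t=5: X=0, d=5 → hold, X_6=0
t=6: X=0, d=2 → hold, X_7=0
t=7: X=0, d=0 → birth, X_8=1
t=8: X=1, d=0 → birth, X_9=2
t=9: X=2, d=3 → death, X_10=1

yes


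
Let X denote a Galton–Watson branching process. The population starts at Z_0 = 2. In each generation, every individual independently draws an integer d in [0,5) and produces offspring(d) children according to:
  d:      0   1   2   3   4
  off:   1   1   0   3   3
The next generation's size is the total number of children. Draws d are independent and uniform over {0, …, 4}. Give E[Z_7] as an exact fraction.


Outcome values over d=0..4: [1, 1, 0, 3, 3]
Σy = 8, Σy² = 20, M = 5
μ = 8/5 = 8/5,  σ² = 20/5 − (8/5)² = 36/25
E[Z_0] = 2
E[Z_1] = 8/5·E[Z_0] = 16/5
E[Z_2] = 8/5·E[Z_1] = 128/25
E[Z_3] = 8/5·E[Z_2] = 1024/125
E[Z_4] = 8/5·E[Z_3] = 8192/625
E[Z_5] = 8/5·E[Z_4] = 65536/3125
E[Z_6] = 8/5·E[Z_5] = 524288/15625
E[Z_7] = 8/5·E[Z_6] = 4194304/78125

4194304/78125


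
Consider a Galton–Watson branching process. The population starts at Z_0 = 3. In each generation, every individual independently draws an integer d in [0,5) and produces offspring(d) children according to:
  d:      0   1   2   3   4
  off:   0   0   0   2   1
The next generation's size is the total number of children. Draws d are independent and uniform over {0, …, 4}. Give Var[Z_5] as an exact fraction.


Outcome values over d=0..4: [0, 0, 0, 2, 1]
Σy = 3, Σy² = 5, M = 5
μ = 3/5 = 3/5,  σ² = 5/5 − (3/5)² = 16/25
V_0 = 0, E_0 = 3
V_1 = 16/25·E_0 + (3/5)²·V_0 = 48/25;  E_1 = 9/5
V_2 = 16/25·E_1 + (3/5)²·V_1 = 1152/625;  E_2 = 27/25
V_3 = 16/25·E_2 + (3/5)²·V_2 = 21168/15625;  E_3 = 81/125
V_4 = 16/25·E_3 + (3/5)²·V_3 = 352512/390625;  E_4 = 243/625
V_5 = 16/25·E_4 + (3/5)²·V_4 = 5602608/9765625;  E_5 = 729/3125

5602608/9765625


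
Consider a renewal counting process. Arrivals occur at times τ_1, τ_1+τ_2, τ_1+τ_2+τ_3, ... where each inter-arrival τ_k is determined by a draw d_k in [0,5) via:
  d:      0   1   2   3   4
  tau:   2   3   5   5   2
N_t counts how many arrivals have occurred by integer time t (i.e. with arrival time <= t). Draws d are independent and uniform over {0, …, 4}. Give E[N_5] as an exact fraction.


Inter-arrival values over d=0..4: [2, 3, 5, 5, 2]
Each d has probability 1/5, so the pmf of τ is: f(2) = 2/5, f(3) = 1/5, f(5) = 2/5
Renewal equation for m(n) = E[N_n]: condition on τ_1 = k (if k <= n, one arrival plus a fresh copy on the remaining n−k steps): m(n) = F(n) + Σ_{k<=n} f(k)·m(n−k), where F(n) = P(τ <= n) and m(0) = 0
m(1) = F(1) = 0
m(2) = F(2) = 2/5
m(3) = F(3) = 3/5
m(4) = F(4) + f(2)·m(2) = 3/5 + 2/5·2/5 = 19/25
m(5) = F(5) + f(2)·m(3) + f(3)·m(2) = 1 + 2/5·3/5 + 1/5·2/5 = 33/25
E[N_5] = m(5) = 33/25

33/25


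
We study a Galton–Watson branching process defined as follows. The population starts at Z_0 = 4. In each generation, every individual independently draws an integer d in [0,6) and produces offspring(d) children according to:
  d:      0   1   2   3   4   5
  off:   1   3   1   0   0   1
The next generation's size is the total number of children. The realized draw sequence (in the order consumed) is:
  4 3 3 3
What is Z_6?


gen 0: Z_0=4, draws=[4, 3, 3, 3], offspring=[0, 0, 0, 0], Z_1=0
gen 1: Z_1=0, draws=[], offspring=[], Z_2=0
gen 2: Z_2=0, draws=[], offspring=[], Z_3=0
gen 3: Z_3=0, draws=[], offspring=[], Z_4=0
gen 4: Z_4=0, draws=[], offspring=[], Z_5=0
gen 5: Z_5=0, draws=[], offspring=[], Z_6=0

0


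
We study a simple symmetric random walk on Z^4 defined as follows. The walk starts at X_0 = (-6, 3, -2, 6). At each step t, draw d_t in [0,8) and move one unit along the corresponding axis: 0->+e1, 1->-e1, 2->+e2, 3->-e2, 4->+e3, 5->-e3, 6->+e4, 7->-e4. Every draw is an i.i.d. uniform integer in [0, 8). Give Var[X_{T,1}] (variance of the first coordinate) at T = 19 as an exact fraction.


Outcome values over d=0..7: [1, -1, 0, 0, 0, 0, 0, 0]
Σy = 0, Σy² = 2, M = 8
μ = 0/8 = 0,  σ² = 2/8 − (0)² = 1/4
Independent increments: Var[X_19] = 19·σ² = 19·(1/4) = 19/4

19/4


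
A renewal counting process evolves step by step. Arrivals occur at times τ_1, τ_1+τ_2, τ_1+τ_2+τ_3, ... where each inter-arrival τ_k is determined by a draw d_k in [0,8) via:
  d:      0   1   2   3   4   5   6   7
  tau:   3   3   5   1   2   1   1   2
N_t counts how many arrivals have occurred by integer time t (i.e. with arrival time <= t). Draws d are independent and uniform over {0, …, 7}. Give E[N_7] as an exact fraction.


Inter-arrival values over d=0..7: [3, 3, 5, 1, 2, 1, 1, 2]
Each d has probability 1/8, so the pmf of τ is: f(1) = 3/8, f(2) = 1/4, f(3) = 1/4, f(5) = 1/8
Renewal equation for m(n) = E[N_n]: condition on τ_1 = k (if k <= n, one arrival plus a fresh copy on the remaining n−k steps): m(n) = F(n) + Σ_{k<=n} f(k)·m(n−k), where F(n) = P(τ <= n) and m(0) = 0
m(1) = F(1) = 3/8
m(2) = F(2) + f(1)·m(1) = 5/8 + 3/8·3/8 = 49/64
m(3) = F(3) + f(1)·m(2) + f(2)·m(1) = 7/8 + 3/8·49/64 + 1/4·3/8 = 643/512
m(4) = F(4) + f(1)·m(3) + f(2)·m(2) + f(3)·m(1) = 7/8 + 3/8·643/512 + 1/4·49/64 + 1/4·3/8 = 6681/4096
m(5) = F(5) + f(1)·m(4) + f(2)·m(3) + f(3)·m(2) = 1 + 3/8·6681/4096 + 1/4·643/512 + 1/4·49/64 = 69371/32768
m(6) = F(6) + f(1)·m(5) + f(2)·m(4) + f(3)·m(3) + f(5)·m(1) = 1 + 3/8·69371/32768 + 1/4·6681/4096 + 1/4·643/512 + 1/8·3/8 = 671745/262144
m(7) = F(7) + f(1)·m(6) + f(2)·m(5) + f(3)·m(4) + f(5)·m(2) = 1 + 3/8·671745/262144 + 1/4·69371/32768 + 1/4·6681/4096 + 1/8·49/64 = 6278195/2097152
E[N_7] = m(7) = 6278195/2097152

6278195/2097152


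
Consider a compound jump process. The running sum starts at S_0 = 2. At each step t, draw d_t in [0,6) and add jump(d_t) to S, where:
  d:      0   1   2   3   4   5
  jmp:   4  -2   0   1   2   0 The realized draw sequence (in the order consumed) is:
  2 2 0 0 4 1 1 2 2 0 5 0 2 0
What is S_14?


20

t=0: S=2, d=2, jump=0, S_1=2
t=1: S=2, d=2, jump=0, S_2=2
t=2: S=2, d=0, jump=4, S_3=6
t=3: S=6, d=0, jump=4, S_4=10
t=4: S=10, d=4, jump=2, S_5=12
t=5: S=12, d=1, jump=-2, S_6=10
t=6: S=10, d=1, jump=-2, S_7=8
t=7: S=8, d=2, jump=0, S_8=8
t=8: S=8, d=2, jump=0, S_9=8
t=9: S=8, d=0, jump=4, S_10=12
t=10: S=12, d=5, jump=0, S_11=12
t=11: S=12, d=0, jump=4, S_12=16
t=12: S=16, d=2, jump=0, S_13=16
t=13: S=16, d=0, jump=4, S_14=20


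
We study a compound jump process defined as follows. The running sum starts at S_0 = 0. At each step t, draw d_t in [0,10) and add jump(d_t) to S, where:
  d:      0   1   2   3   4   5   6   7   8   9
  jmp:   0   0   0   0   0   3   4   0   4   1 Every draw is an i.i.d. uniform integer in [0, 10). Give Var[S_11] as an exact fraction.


759/25

Outcome values over d=0..9: [0, 0, 0, 0, 0, 3, 4, 0, 4, 1]
Σy = 12, Σy² = 42, M = 10
μ = 12/10 = 6/5,  σ² = 42/10 − (6/5)² = 69/25
Independent increments: Var[S_11] = 11·σ² = 11·(69/25) = 759/25


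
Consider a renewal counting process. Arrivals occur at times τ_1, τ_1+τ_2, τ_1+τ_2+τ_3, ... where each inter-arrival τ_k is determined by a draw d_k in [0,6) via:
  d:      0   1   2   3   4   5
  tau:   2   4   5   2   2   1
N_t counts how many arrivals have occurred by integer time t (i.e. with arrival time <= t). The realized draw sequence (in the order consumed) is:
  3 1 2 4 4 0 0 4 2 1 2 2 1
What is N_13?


draw d_1=3: τ_1=2, arrival time A_1=2
draw d_2=1: τ_2=4, arrival time A_2=6
draw d_3=2: τ_3=5, arrival time A_3=11
draw d_4=4: τ_4=2, arrival time A_4=13
draw d_5=4: τ_5=2, arrival time A_5=15
draw d_6=0: τ_6=2, arrival time A_6=17
draw d_7=0: τ_7=2, arrival time A_7=19
draw d_8=4: τ_8=2, arrival time A_8=21
draw d_9=2: τ_9=5, arrival time A_9=26
draw d_10=1: τ_10=4, arrival time A_10=30
draw d_11=2: τ_11=5, arrival time A_11=35
draw d_12=2: τ_12=5, arrival time A_12=40
draw d_13=1: τ_13=4, arrival time A_13=44
N_t over t=0..13: 0:0 1:0 2:1 3:1 4:1 5:1 6:2 7:2 8:2 9:2 10:2 11:3 12:3 13:4

4


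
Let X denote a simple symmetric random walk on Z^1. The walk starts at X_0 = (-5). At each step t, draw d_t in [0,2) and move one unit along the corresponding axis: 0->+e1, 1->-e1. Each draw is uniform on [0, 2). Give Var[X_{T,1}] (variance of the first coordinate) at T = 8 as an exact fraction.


8

Outcome values over d=0..1: [1, -1]
Σy = 0, Σy² = 2, M = 2
μ = 0/2 = 0,  σ² = 2/2 − (0)² = 1
Independent increments: Var[X_8] = 8·σ² = 8·(1) = 8


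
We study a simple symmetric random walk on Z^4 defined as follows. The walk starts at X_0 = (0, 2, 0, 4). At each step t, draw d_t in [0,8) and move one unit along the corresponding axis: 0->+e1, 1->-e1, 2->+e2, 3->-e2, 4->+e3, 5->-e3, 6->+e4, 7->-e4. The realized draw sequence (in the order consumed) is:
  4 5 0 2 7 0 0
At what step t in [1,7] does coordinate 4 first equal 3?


5

t=0: X=(0, 2, 0, 4), d=4 → +e3, X_1=(0, 2, 1, 4)
t=1: X=(0, 2, 1, 4), d=5 → -e3, X_2=(0, 2, 0, 4)
t=2: X=(0, 2, 0, 4), d=0 → +e1, X_3=(1, 2, 0, 4)
t=3: X=(1, 2, 0, 4), d=2 → +e2, X_4=(1, 3, 0, 4)
t=4: X=(1, 3, 0, 4), d=7 → -e4, X_5=(1, 3, 0, 3)
t=5: X=(1, 3, 0, 3), d=0 → +e1, X_6=(2, 3, 0, 3)
t=6: X=(2, 3, 0, 3), d=0 → +e1, X_7=(3, 3, 0, 3)


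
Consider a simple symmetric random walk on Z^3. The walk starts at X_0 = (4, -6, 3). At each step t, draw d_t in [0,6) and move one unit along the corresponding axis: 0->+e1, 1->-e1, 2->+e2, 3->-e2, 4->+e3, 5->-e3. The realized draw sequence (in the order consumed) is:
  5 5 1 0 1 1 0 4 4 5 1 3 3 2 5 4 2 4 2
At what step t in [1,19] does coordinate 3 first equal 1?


t=0: X=(4, -6, 3), d=5 → -e3, X_1=(4, -6, 2)
t=1: X=(4, -6, 2), d=5 → -e3, X_2=(4, -6, 1)
t=2: X=(4, -6, 1), d=1 → -e1, X_3=(3, -6, 1)
t=3: X=(3, -6, 1), d=0 → +e1, X_4=(4, -6, 1)
t=4: X=(4, -6, 1), d=1 → -e1, X_5=(3, -6, 1)
t=5: X=(3, -6, 1), d=1 → -e1, X_6=(2, -6, 1)
t=6: X=(2, -6, 1), d=0 → +e1, X_7=(3, -6, 1)
t=7: X=(3, -6, 1), d=4 → +e3, X_8=(3, -6, 2)
t=8: X=(3, -6, 2), d=4 → +e3, X_9=(3, -6, 3)
t=9: X=(3, -6, 3), d=5 → -e3, X_10=(3, -6, 2)
t=10: X=(3, -6, 2), d=1 → -e1, X_11=(2, -6, 2)
t=11: X=(2, -6, 2), d=3 → -e2, X_12=(2, -7, 2)
t=12: X=(2, -7, 2), d=3 → -e2, X_13=(2, -8, 2)
t=13: X=(2, -8, 2), d=2 → +e2, X_14=(2, -7, 2)
t=14: X=(2, -7, 2), d=5 → -e3, X_15=(2, -7, 1)
t=15: X=(2, -7, 1), d=4 → +e3, X_16=(2, -7, 2)
t=16: X=(2, -7, 2), d=2 → +e2, X_17=(2, -6, 2)
t=17: X=(2, -6, 2), d=4 → +e3, X_18=(2, -6, 3)
t=18: X=(2, -6, 3), d=2 → +e2, X_19=(2, -5, 3)

2


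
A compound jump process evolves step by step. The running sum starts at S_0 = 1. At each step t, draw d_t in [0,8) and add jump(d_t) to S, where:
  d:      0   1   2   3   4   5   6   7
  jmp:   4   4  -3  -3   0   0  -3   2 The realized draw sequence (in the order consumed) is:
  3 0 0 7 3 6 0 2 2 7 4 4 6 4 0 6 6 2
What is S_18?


-6

t=0: S=1, d=3, jump=-3, S_1=-2
t=1: S=-2, d=0, jump=4, S_2=2
t=2: S=2, d=0, jump=4, S_3=6
t=3: S=6, d=7, jump=2, S_4=8
t=4: S=8, d=3, jump=-3, S_5=5
t=5: S=5, d=6, jump=-3, S_6=2
t=6: S=2, d=0, jump=4, S_7=6
t=7: S=6, d=2, jump=-3, S_8=3
t=8: S=3, d=2, jump=-3, S_9=0
t=9: S=0, d=7, jump=2, S_10=2
t=10: S=2, d=4, jump=0, S_11=2
t=11: S=2, d=4, jump=0, S_12=2
t=12: S=2, d=6, jump=-3, S_13=-1
t=13: S=-1, d=4, jump=0, S_14=-1
t=14: S=-1, d=0, jump=4, S_15=3
t=15: S=3, d=6, jump=-3, S_16=0
t=16: S=0, d=6, jump=-3, S_17=-3
t=17: S=-3, d=2, jump=-3, S_18=-6


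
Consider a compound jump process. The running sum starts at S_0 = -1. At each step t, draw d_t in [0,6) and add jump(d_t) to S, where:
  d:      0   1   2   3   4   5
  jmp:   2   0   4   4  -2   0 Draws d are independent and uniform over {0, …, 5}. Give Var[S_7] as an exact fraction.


Outcome values over d=0..5: [2, 0, 4, 4, -2, 0]
Σy = 8, Σy² = 40, M = 6
μ = 8/6 = 4/3,  σ² = 40/6 − (4/3)² = 44/9
Independent increments: Var[S_7] = 7·σ² = 7·(44/9) = 308/9

308/9


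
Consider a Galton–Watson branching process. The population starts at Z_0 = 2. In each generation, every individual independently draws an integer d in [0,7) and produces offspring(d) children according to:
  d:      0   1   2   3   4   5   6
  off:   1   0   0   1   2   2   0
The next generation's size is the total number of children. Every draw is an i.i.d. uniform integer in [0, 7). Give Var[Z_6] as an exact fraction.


Outcome values over d=0..6: [1, 0, 0, 1, 2, 2, 0]
Σy = 6, Σy² = 10, M = 7
μ = 6/7 = 6/7,  σ² = 10/7 − (6/7)² = 34/49
V_0 = 0, E_0 = 2
V_1 = 34/49·E_0 + (6/7)²·V_0 = 68/49;  E_1 = 12/7
V_2 = 34/49·E_1 + (6/7)²·V_1 = 5304/2401;  E_2 = 72/49
V_3 = 34/49·E_2 + (6/7)²·V_2 = 310896/117649;  E_3 = 432/343
V_4 = 34/49·E_3 + (6/7)²·V_3 = 16230240/5764801;  E_4 = 2592/2401
V_5 = 34/49·E_4 + (6/7)²·V_4 = 795883968/282475249;  E_5 = 15552/16807
V_6 = 34/49·E_5 + (6/7)²·V_5 = 37538826624/13841287201;  E_6 = 93312/117649

37538826624/13841287201


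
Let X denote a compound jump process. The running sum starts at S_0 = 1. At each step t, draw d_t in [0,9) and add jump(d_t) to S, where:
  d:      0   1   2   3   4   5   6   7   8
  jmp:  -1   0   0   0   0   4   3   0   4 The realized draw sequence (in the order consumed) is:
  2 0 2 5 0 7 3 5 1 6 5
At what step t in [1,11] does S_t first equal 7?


t=0: S=1, d=2, jump=0, S_1=1
t=1: S=1, d=0, jump=-1, S_2=0
t=2: S=0, d=2, jump=0, S_3=0
t=3: S=0, d=5, jump=4, S_4=4
t=4: S=4, d=0, jump=-1, S_5=3
t=5: S=3, d=7, jump=0, S_6=3
t=6: S=3, d=3, jump=0, S_7=3
t=7: S=3, d=5, jump=4, S_8=7
t=8: S=7, d=1, jump=0, S_9=7
t=9: S=7, d=6, jump=3, S_10=10
t=10: S=10, d=5, jump=4, S_11=14

8


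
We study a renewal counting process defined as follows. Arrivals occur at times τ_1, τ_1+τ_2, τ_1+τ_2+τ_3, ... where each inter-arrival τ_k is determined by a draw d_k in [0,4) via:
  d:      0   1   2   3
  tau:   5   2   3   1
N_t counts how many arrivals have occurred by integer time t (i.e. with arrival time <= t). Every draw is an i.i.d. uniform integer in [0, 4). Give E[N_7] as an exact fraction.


Inter-arrival values over d=0..3: [5, 2, 3, 1]
Each d has probability 1/4, so the pmf of τ is: f(1) = 1/4, f(2) = 1/4, f(3) = 1/4, f(5) = 1/4
Renewal equation for m(n) = E[N_n]: condition on τ_1 = k (if k <= n, one arrival plus a fresh copy on the remaining n−k steps): m(n) = F(n) + Σ_{k<=n} f(k)·m(n−k), where F(n) = P(τ <= n) and m(0) = 0
m(1) = F(1) = 1/4
m(2) = F(2) + f(1)·m(1) = 1/2 + 1/4·1/4 = 9/16
m(3) = F(3) + f(1)·m(2) + f(2)·m(1) = 3/4 + 1/4·9/16 + 1/4·1/4 = 61/64
m(4) = F(4) + f(1)·m(3) + f(2)·m(2) + f(3)·m(1) = 3/4 + 1/4·61/64 + 1/4·9/16 + 1/4·1/4 = 305/256
m(5) = F(5) + f(1)·m(4) + f(2)·m(3) + f(3)·m(2) = 1 + 1/4·305/256 + 1/4·61/64 + 1/4·9/16 = 1717/1024
m(6) = F(6) + f(1)·m(5) + f(2)·m(4) + f(3)·m(3) + f(5)·m(1) = 1 + 1/4·1717/1024 + 1/4·305/256 + 1/4·61/64 + 1/4·1/4 = 8265/4096
m(7) = F(7) + f(1)·m(6) + f(2)·m(5) + f(3)·m(4) + f(5)·m(2) = 1 + 1/4·8265/4096 + 1/4·1717/1024 + 1/4·305/256 + 1/4·9/16 = 38701/16384
E[N_7] = m(7) = 38701/16384

38701/16384


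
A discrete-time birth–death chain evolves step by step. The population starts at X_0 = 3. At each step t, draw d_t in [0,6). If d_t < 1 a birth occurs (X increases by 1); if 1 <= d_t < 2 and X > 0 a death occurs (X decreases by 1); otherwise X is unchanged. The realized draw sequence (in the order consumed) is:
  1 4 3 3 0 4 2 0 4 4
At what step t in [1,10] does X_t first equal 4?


t=0: X=3, d=1 → death, X_1=2
t=1: X=2, d=4 → hold, X_2=2
t=2: X=2, d=3 → hold, X_3=2
t=3: X=2, d=3 → hold, X_4=2
t=4: X=2, d=0 → birth, X_5=3
t=5: X=3, d=4 → hold, X_6=3
t=6: X=3, d=2 → hold, X_7=3
t=7: X=3, d=0 → birth, X_8=4
t=8: X=4, d=4 → hold, X_9=4
t=9: X=4, d=4 → hold, X_10=4

8


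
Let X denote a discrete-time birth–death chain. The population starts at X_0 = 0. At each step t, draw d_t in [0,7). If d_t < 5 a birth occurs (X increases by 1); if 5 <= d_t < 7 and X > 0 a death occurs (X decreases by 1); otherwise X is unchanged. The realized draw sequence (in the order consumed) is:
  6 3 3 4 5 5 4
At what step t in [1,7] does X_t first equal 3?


t=0: X=0, d=6 → hold, X_1=0
t=1: X=0, d=3 → birth, X_2=1
t=2: X=1, d=3 → birth, X_3=2
t=3: X=2, d=4 → birth, X_4=3
t=4: X=3, d=5 → death, X_5=2
t=5: X=2, d=5 → death, X_6=1
t=6: X=1, d=4 → birth, X_7=2

4


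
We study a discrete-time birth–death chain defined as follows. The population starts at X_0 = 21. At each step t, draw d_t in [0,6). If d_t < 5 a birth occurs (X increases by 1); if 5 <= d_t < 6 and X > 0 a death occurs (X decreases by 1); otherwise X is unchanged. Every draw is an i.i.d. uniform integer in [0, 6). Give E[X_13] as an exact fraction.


89/3

X can drop by at most 1 per step and X_0 = 21 > T = 13, so X_t >= 21 − t >= 8 > 0 for every t <= 13: the floor at 0 (the 'and X > 0' condition) never binds. Hence X_13 = X_0 + Σ_{t<13} Y_t with i.i.d. increments Y_t = y(d_t) ∈ {+1, −1, 0}.
Outcome values over d=0..5: [1, 1, 1, 1, 1, -1]
Σy = 4, Σy² = 6, M = 6
μ = 4/6 = 2/3,  σ² = 6/6 − (2/3)² = 5/9
E[X_13] = 21 + 13·(2/3) = 89/3


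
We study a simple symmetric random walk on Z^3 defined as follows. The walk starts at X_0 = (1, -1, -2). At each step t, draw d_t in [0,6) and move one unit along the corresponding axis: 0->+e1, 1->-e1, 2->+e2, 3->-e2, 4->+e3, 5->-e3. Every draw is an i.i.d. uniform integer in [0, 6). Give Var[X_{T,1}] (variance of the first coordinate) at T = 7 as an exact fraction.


7/3

Outcome values over d=0..5: [1, -1, 0, 0, 0, 0]
Σy = 0, Σy² = 2, M = 6
μ = 0/6 = 0,  σ² = 2/6 − (0)² = 1/3
Independent increments: Var[X_7] = 7·σ² = 7·(1/3) = 7/3


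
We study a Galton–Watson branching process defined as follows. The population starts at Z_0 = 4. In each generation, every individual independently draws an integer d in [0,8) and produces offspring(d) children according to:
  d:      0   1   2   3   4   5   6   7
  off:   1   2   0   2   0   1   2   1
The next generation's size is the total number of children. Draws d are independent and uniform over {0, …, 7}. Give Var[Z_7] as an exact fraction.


55666777619583/1099511627776

Outcome values over d=0..7: [1, 2, 0, 2, 0, 1, 2, 1]
Σy = 9, Σy² = 15, M = 8
μ = 9/8 = 9/8,  σ² = 15/8 − (9/8)² = 39/64
V_0 = 0, E_0 = 4
V_1 = 39/64·E_0 + (9/8)²·V_0 = 39/16;  E_1 = 9/2
V_2 = 39/64·E_1 + (9/8)²·V_1 = 5967/1024;  E_2 = 81/16
V_3 = 39/64·E_2 + (9/8)²·V_2 = 685503/65536;  E_3 = 729/128
V_4 = 39/64·E_3 + (9/8)²·V_3 = 70082415/4194304;  E_4 = 6561/1024
V_5 = 39/64·E_4 + (9/8)²·V_4 = 6724755999/268435456;  E_5 = 59049/8192
V_6 = 39/64·E_5 + (9/8)²·V_5 = 620167023567/17179869184;  E_6 = 531441/65536
V_7 = 39/64·E_6 + (9/8)²·V_6 = 55666777619583/1099511627776;  E_7 = 4782969/524288


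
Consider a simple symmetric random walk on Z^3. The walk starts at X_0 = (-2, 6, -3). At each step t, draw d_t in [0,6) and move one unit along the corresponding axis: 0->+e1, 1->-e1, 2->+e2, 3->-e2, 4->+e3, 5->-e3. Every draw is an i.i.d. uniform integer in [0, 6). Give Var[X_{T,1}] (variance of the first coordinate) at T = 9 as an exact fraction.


3

Outcome values over d=0..5: [1, -1, 0, 0, 0, 0]
Σy = 0, Σy² = 2, M = 6
μ = 0/6 = 0,  σ² = 2/6 − (0)² = 1/3
Independent increments: Var[X_9] = 9·σ² = 9·(1/3) = 3


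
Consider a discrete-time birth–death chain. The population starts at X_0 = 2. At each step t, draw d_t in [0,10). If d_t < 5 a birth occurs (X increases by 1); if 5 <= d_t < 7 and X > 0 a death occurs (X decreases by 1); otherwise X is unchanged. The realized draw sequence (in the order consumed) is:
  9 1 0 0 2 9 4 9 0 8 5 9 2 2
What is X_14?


9

t=0: X=2, d=9 → hold, X_1=2
t=1: X=2, d=1 → birth, X_2=3
t=2: X=3, d=0 → birth, X_3=4
t=3: X=4, d=0 → birth, X_4=5
t=4: X=5, d=2 → birth, X_5=6
t=5: X=6, d=9 → hold, X_6=6
t=6: X=6, d=4 → birth, X_7=7
t=7: X=7, d=9 → hold, X_8=7
t=8: X=7, d=0 → birth, X_9=8
t=9: X=8, d=8 → hold, X_10=8
t=10: X=8, d=5 → death, X_11=7
t=11: X=7, d=9 → hold, X_12=7
t=12: X=7, d=2 → birth, X_13=8
t=13: X=8, d=2 → birth, X_14=9


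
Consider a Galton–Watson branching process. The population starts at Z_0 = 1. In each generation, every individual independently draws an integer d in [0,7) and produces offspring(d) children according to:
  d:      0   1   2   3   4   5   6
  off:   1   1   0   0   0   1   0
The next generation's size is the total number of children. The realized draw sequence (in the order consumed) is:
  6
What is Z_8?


0

gen 0: Z_0=1, draws=[6], offspring=[0], Z_1=0
gen 1: Z_1=0, draws=[], offspring=[], Z_2=0
gen 2: Z_2=0, draws=[], offspring=[], Z_3=0
gen 3: Z_3=0, draws=[], offspring=[], Z_4=0
gen 4: Z_4=0, draws=[], offspring=[], Z_5=0
gen 5: Z_5=0, draws=[], offspring=[], Z_6=0
gen 6: Z_6=0, draws=[], offspring=[], Z_7=0
gen 7: Z_7=0, draws=[], offspring=[], Z_8=0


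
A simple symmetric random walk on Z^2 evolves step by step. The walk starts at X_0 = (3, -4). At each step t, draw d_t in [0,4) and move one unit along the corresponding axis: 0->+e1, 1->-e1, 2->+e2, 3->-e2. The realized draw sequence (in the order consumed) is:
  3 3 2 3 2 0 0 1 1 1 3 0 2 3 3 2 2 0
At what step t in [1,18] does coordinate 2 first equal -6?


2

t=0: X=(3, -4), d=3 → -e2, X_1=(3, -5)
t=1: X=(3, -5), d=3 → -e2, X_2=(3, -6)
t=2: X=(3, -6), d=2 → +e2, X_3=(3, -5)
t=3: X=(3, -5), d=3 → -e2, X_4=(3, -6)
t=4: X=(3, -6), d=2 → +e2, X_5=(3, -5)
t=5: X=(3, -5), d=0 → +e1, X_6=(4, -5)
t=6: X=(4, -5), d=0 → +e1, X_7=(5, -5)
t=7: X=(5, -5), d=1 → -e1, X_8=(4, -5)
t=8: X=(4, -5), d=1 → -e1, X_9=(3, -5)
t=9: X=(3, -5), d=1 → -e1, X_10=(2, -5)
t=10: X=(2, -5), d=3 → -e2, X_11=(2, -6)
t=11: X=(2, -6), d=0 → +e1, X_12=(3, -6)
t=12: X=(3, -6), d=2 → +e2, X_13=(3, -5)
t=13: X=(3, -5), d=3 → -e2, X_14=(3, -6)
t=14: X=(3, -6), d=3 → -e2, X_15=(3, -7)
t=15: X=(3, -7), d=2 → +e2, X_16=(3, -6)
t=16: X=(3, -6), d=2 → +e2, X_17=(3, -5)
t=17: X=(3, -5), d=0 → +e1, X_18=(4, -5)


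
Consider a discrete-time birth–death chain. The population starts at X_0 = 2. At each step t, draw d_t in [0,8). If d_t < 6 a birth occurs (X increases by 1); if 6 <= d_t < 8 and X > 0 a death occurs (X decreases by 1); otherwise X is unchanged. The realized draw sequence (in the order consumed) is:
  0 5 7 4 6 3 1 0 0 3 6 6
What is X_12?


t=0: X=2, d=0 → birth, X_1=3
t=1: X=3, d=5 → birth, X_2=4
t=2: X=4, d=7 → death, X_3=3
t=3: X=3, d=4 → birth, X_4=4
t=4: X=4, d=6 → death, X_5=3
t=5: X=3, d=3 → birth, X_6=4
t=6: X=4, d=1 → birth, X_7=5
t=7: X=5, d=0 → birth, X_8=6
t=8: X=6, d=0 → birth, X_9=7
t=9: X=7, d=3 → birth, X_10=8
t=10: X=8, d=6 → death, X_11=7
t=11: X=7, d=6 → death, X_12=6

6


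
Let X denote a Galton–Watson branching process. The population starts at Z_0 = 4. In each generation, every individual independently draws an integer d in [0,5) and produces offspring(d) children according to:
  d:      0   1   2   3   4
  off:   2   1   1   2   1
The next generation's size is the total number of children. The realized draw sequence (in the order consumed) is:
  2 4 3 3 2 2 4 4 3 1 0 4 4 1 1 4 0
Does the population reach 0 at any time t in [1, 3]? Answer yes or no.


gen 0: Z_0=4, draws=[2, 4, 3, 3], offspring=[1, 1, 2, 2], Z_1=6
gen 1: Z_1=6, draws=[2, 2, 4, 4, 3, 1], offspring=[1, 1, 1, 1, 2, 1], Z_2=7
gen 2: Z_2=7, draws=[0, 4, 4, 1, 1, 4, 0], offspring=[2, 1, 1, 1, 1, 1, 2], Z_3=9

no


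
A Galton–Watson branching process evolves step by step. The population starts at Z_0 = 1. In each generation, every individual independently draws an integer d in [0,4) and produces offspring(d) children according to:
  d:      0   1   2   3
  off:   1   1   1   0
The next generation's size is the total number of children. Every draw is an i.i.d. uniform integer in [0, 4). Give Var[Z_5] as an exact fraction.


189783/1048576

Outcome values over d=0..3: [1, 1, 1, 0]
Σy = 3, Σy² = 3, M = 4
μ = 3/4 = 3/4,  σ² = 3/4 − (3/4)² = 3/16
V_0 = 0, E_0 = 1
V_1 = 3/16·E_0 + (3/4)²·V_0 = 3/16;  E_1 = 3/4
V_2 = 3/16·E_1 + (3/4)²·V_1 = 63/256;  E_2 = 9/16
V_3 = 3/16·E_2 + (3/4)²·V_2 = 999/4096;  E_3 = 27/64
V_4 = 3/16·E_3 + (3/4)²·V_3 = 14175/65536;  E_4 = 81/256
V_5 = 3/16·E_4 + (3/4)²·V_4 = 189783/1048576;  E_5 = 243/1024


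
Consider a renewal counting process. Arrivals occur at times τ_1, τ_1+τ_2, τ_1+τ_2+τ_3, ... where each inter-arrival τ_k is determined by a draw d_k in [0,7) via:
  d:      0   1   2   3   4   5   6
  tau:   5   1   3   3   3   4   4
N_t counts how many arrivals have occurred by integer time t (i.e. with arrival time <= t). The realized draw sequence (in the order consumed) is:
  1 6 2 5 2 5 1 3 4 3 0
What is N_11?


draw d_1=1: τ_1=1, arrival time A_1=1
draw d_2=6: τ_2=4, arrival time A_2=5
draw d_3=2: τ_3=3, arrival time A_3=8
draw d_4=5: τ_4=4, arrival time A_4=12
draw d_5=2: τ_5=3, arrival time A_5=15
draw d_6=5: τ_6=4, arrival time A_6=19
draw d_7=1: τ_7=1, arrival time A_7=20
draw d_8=3: τ_8=3, arrival time A_8=23
draw d_9=4: τ_9=3, arrival time A_9=26
draw d_10=3: τ_10=3, arrival time A_10=29
draw d_11=0: τ_11=5, arrival time A_11=34
N_t over t=0..11: 0:0 1:1 2:1 3:1 4:1 5:2 6:2 7:2 8:3 9:3 10:3 11:3

3


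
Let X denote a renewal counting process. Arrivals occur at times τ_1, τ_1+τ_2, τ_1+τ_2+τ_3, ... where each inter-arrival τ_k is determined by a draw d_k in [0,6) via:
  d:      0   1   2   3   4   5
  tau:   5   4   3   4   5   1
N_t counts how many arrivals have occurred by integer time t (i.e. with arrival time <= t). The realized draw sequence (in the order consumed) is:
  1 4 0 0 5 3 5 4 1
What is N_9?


draw d_1=1: τ_1=4, arrival time A_1=4
draw d_2=4: τ_2=5, arrival time A_2=9
draw d_3=0: τ_3=5, arrival time A_3=14
draw d_4=0: τ_4=5, arrival time A_4=19
draw d_5=5: τ_5=1, arrival time A_5=20
draw d_6=3: τ_6=4, arrival time A_6=24
draw d_7=5: τ_7=1, arrival time A_7=25
draw d_8=4: τ_8=5, arrival time A_8=30
draw d_9=1: τ_9=4, arrival time A_9=34
N_t over t=0..9: 0:0 1:0 2:0 3:0 4:1 5:1 6:1 7:1 8:1 9:2

2


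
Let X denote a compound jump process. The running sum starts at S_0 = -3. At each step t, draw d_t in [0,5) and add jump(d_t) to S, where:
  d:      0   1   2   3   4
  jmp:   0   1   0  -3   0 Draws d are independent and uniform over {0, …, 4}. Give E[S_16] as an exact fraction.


-47/5

Outcome values over d=0..4: [0, 1, 0, -3, 0]
Σy = -2, Σy² = 10, M = 5
μ = -2/5 = -2/5,  σ² = 10/5 − (-2/5)² = 46/25
E[S_16] = -3 + 16·(-2/5) = -47/5


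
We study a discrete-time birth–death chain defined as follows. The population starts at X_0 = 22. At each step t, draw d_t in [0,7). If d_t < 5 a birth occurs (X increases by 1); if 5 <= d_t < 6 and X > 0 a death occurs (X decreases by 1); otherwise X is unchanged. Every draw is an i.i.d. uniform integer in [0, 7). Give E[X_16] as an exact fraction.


X can drop by at most 1 per step and X_0 = 22 > T = 16, so X_t >= 22 − t >= 6 > 0 for every t <= 16: the floor at 0 (the 'and X > 0' condition) never binds. Hence X_16 = X_0 + Σ_{t<16} Y_t with i.i.d. increments Y_t = y(d_t) ∈ {+1, −1, 0}.
Outcome values over d=0..6: [1, 1, 1, 1, 1, -1, 0]
Σy = 4, Σy² = 6, M = 7
μ = 4/7 = 4/7,  σ² = 6/7 − (4/7)² = 26/49
E[X_16] = 22 + 16·(4/7) = 218/7

218/7


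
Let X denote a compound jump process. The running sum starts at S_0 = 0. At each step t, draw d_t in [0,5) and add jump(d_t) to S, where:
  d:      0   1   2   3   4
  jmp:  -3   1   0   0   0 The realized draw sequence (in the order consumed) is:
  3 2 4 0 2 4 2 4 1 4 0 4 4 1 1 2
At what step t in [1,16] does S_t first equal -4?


t=0: S=0, d=3, jump=0, S_1=0
t=1: S=0, d=2, jump=0, S_2=0
t=2: S=0, d=4, jump=0, S_3=0
t=3: S=0, d=0, jump=-3, S_4=-3
t=4: S=-3, d=2, jump=0, S_5=-3
t=5: S=-3, d=4, jump=0, S_6=-3
t=6: S=-3, d=2, jump=0, S_7=-3
t=7: S=-3, d=4, jump=0, S_8=-3
t=8: S=-3, d=1, jump=1, S_9=-2
t=9: S=-2, d=4, jump=0, S_10=-2
t=10: S=-2, d=0, jump=-3, S_11=-5
t=11: S=-5, d=4, jump=0, S_12=-5
t=12: S=-5, d=4, jump=0, S_13=-5
t=13: S=-5, d=1, jump=1, S_14=-4
t=14: S=-4, d=1, jump=1, S_15=-3
t=15: S=-3, d=2, jump=0, S_16=-3

14


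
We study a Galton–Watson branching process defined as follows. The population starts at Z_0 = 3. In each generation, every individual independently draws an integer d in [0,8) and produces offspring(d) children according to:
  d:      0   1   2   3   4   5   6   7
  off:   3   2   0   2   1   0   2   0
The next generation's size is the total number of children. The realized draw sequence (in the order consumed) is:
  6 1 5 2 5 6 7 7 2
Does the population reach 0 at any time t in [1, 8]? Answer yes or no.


gen 0: Z_0=3, draws=[6, 1, 5], offspring=[2, 2, 0], Z_1=4
gen 1: Z_1=4, draws=[2, 5, 6, 7], offspring=[0, 0, 2, 0], Z_2=2
gen 2: Z_2=2, draws=[7, 2], offspring=[0, 0], Z_3=0
gen 3: Z_3=0, draws=[], offspring=[], Z_4=0
gen 4: Z_4=0, draws=[], offspring=[], Z_5=0
gen 5: Z_5=0, draws=[], offspring=[], Z_6=0
gen 6: Z_6=0, draws=[], offspring=[], Z_7=0
gen 7: Z_7=0, draws=[], offspring=[], Z_8=0

yes


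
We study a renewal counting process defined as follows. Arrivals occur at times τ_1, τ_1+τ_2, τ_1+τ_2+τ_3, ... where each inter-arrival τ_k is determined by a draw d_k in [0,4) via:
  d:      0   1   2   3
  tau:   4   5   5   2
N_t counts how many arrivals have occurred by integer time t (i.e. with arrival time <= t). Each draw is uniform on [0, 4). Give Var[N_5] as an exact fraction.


Inter-arrival values over d=0..3: [4, 5, 5, 2]
Each d has probability 1/4, so the pmf of τ is: f(2) = 1/4, f(4) = 1/4, f(5) = 1/2
Let p_n(j) = P(N_n = j), with p_0 = [1]. Condition on τ_1: p_n(0) = P(τ > n), and for j >= 1, p_n(j) = Σ_{k<=n} f(k)·p_{n−k}(j−1)
p_1 = [1]  (j = 0)
p_2 = [3/4, 1/4]  (j = 0..1)
p_3 = [3/4, 1/4]  (j = 0..1)
p_4 = [1/2, 7/16, 1/16]  (j = 0..2)
p_5 = [0, 15/16, 1/16]  (j = 0..2)
E[N_5] = Σ j·p_5(j) = 17/16;  E[N_5²] = Σ j²·p_5(j) = 19/16
Var[N_5] = 19/16 − (17/16)² = 15/256

15/256


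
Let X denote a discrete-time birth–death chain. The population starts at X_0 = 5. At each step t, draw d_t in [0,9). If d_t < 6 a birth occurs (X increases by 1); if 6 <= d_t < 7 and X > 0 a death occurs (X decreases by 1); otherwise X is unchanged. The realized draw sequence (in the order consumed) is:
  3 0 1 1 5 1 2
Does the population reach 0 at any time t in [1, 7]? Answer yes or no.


t=0: X=5, d=3 → birth, X_1=6
t=1: X=6, d=0 → birth, X_2=7
t=2: X=7, d=1 → birth, X_3=8
t=3: X=8, d=1 → birth, X_4=9
t=4: X=9, d=5 → birth, X_5=10
t=5: X=10, d=1 → birth, X_6=11
t=6: X=11, d=2 → birth, X_7=12

no


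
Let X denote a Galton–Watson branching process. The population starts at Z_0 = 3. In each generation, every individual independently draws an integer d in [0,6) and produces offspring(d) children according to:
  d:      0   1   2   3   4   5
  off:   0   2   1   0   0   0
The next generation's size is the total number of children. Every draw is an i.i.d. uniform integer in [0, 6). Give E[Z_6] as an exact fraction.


Outcome values over d=0..5: [0, 2, 1, 0, 0, 0]
Σy = 3, Σy² = 5, M = 6
μ = 3/6 = 1/2,  σ² = 5/6 − (1/2)² = 7/12
E[Z_0] = 3
E[Z_1] = 1/2·E[Z_0] = 3/2
E[Z_2] = 1/2·E[Z_1] = 3/4
E[Z_3] = 1/2·E[Z_2] = 3/8
E[Z_4] = 1/2·E[Z_3] = 3/16
E[Z_5] = 1/2·E[Z_4] = 3/32
E[Z_6] = 1/2·E[Z_5] = 3/64

3/64


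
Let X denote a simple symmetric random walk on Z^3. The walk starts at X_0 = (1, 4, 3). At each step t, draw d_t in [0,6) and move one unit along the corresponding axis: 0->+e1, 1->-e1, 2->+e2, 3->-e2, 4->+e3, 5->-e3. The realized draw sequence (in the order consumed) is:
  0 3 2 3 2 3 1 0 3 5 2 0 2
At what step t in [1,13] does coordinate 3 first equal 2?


10

t=0: X=(1, 4, 3), d=0 → +e1, X_1=(2, 4, 3)
t=1: X=(2, 4, 3), d=3 → -e2, X_2=(2, 3, 3)
t=2: X=(2, 3, 3), d=2 → +e2, X_3=(2, 4, 3)
t=3: X=(2, 4, 3), d=3 → -e2, X_4=(2, 3, 3)
t=4: X=(2, 3, 3), d=2 → +e2, X_5=(2, 4, 3)
t=5: X=(2, 4, 3), d=3 → -e2, X_6=(2, 3, 3)
t=6: X=(2, 3, 3), d=1 → -e1, X_7=(1, 3, 3)
t=7: X=(1, 3, 3), d=0 → +e1, X_8=(2, 3, 3)
t=8: X=(2, 3, 3), d=3 → -e2, X_9=(2, 2, 3)
t=9: X=(2, 2, 3), d=5 → -e3, X_10=(2, 2, 2)
t=10: X=(2, 2, 2), d=2 → +e2, X_11=(2, 3, 2)
t=11: X=(2, 3, 2), d=0 → +e1, X_12=(3, 3, 2)
t=12: X=(3, 3, 2), d=2 → +e2, X_13=(3, 4, 2)


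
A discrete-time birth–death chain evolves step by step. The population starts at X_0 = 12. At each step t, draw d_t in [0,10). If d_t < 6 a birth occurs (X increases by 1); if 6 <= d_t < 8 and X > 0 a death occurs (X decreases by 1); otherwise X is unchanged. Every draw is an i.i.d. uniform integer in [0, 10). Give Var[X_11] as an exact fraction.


X can drop by at most 1 per step and X_0 = 12 > T = 11, so X_t >= 12 − t >= 1 > 0 for every t <= 11: the floor at 0 (the 'and X > 0' condition) never binds. Hence X_11 = X_0 + Σ_{t<11} Y_t with i.i.d. increments Y_t = y(d_t) ∈ {+1, −1, 0}.
Outcome values over d=0..9: [1, 1, 1, 1, 1, 1, -1, -1, 0, 0]
Σy = 4, Σy² = 8, M = 10
μ = 4/10 = 2/5,  σ² = 8/10 − (2/5)² = 16/25
Independent increments: Var[X_11] = 11·σ² = 11·(16/25) = 176/25

176/25
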